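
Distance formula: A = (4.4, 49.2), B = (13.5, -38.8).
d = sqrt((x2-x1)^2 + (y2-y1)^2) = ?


dx = 13.5 - 4.4 = 9.1
dy = -38.8 - 49.2 = -88.0
d = sqrt(82.81 + 7744.0) = sqrt(7826.81) = 88.4693

88.4693


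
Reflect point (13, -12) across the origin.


Reflection rule for origin: (-x, -y)
(13, -12) -> (-13, 12)

(-13, 12)


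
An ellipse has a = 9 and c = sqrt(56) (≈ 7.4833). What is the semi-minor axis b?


b^2 = 9^2 - (sqrt(56))^2 = 81 - 56 = 25
b = sqrt(25) = 5

b = 5


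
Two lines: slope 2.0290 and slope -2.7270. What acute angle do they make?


m1-m2 = 4.756
1+m1*m2 = -4.533083
tan(theta) = |4.756/(-4.533083)| = 1.049176
theta = arctan(|4.756/(-4.533083)|) = 46.3747 degrees (acute angle)

46.3747 degrees


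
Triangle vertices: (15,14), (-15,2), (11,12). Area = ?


15*(2-12) = -150
-15*(12-14) = 30
11*(14-2) = 132
sum = 12
Area = |12|/2 = 6.0000

6.0000 sq units


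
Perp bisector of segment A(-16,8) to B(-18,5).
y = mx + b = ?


Midpoint = (-17, 6.5)
Slope of AB = dy/dx = -3/(-2) = 1.5000
Perp slope = -dx/dy = -2/3 = -0.6667
b = My - (perp slope)*Mx = 6.5 + (-2*(-17))/(-3) = 6.5 - 11.3333 = -4.8333

y = -0.6667x - 4.8333


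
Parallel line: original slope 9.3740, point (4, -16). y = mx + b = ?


Parallel lines have equal slopes.
m2 = 9.3740
b2 = -16 - 9.3740*4 = -53.4960

y = 9.3740x - 53.4960


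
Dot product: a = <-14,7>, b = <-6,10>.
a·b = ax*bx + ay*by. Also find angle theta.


a·b = -14*(-6) + 7*10 = 84 + 70 = 154
|a| = sqrt(196+49) = 15.6525
|b| = sqrt(36+100) = 11.6619
cos(theta) = 154/(sqrt(245)*sqrt(136)) = 154/sqrt(33320) = 0.843661
theta = arccos(154/sqrt(33320)) = 32.4712 degrees

a·b = 154, theta = 32.4712 deg


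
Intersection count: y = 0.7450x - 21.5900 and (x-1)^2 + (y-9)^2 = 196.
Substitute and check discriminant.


Substitute y = 0.7450x - 21.5900: (x-1)^2 + (0.7450x- 21.5900-9)^2 = 196
Expand to Ax^2 + Bx + C = 0, where b-k = -30.59
A = 1+m^2 = 1.555025
B = 2(m(b-k) - h) = 2(0.7450*(-30.59) - 1) = -47.5791
C = h^2 + (b-k)^2 - r^2 = 1 + 935.7481 - 196 = 740.7481
disc = B^2-4AC = 2263.7708 - 4607.5273 = -2343.7565
disc < 0

0 intersection points


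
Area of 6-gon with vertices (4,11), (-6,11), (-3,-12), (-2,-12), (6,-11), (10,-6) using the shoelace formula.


sum(xi*y_{i+1}) = 4*11 - 6*(-12) - 3*(-12) - 2*(-11) + 6*(-6) + 10*11 = 248
sum(yi*x_{i+1}) = 11*(-6) + 11*(-3) - 12*(-2) - 12*6 - 11*10 - 6*4 = -281
Area = |248 + 281|/2 = 529/2 = 264.5000

264.5000 sq units


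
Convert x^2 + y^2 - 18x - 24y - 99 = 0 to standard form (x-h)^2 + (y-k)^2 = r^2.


h = -D/2 = 18/2 = 9
k = -E/2 = 24/2 = 12
r^2 = h^2 + k^2 - F = 81 + 144 + 99 = 324
r = 18

Center (9, 12), radius = 18


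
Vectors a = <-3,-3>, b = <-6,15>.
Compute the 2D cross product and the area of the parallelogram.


cross = -3*15 + 3*(-6) = -45 - 18 = -63
Parallelogram area = |-63| = 63

cross = -63, parallelogram area = 63


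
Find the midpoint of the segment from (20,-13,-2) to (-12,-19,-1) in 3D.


Mx = (20- 12)/2 = 4.0000
My = (-13- 19)/2 = -16.0000
Mz = (-2- 1)/2 = -1.5000

M = (4.0000, -16.0000, -1.5000)


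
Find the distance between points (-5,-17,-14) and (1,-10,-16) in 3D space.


dx=6, dy=7, dz=-2
d = sqrt(36+49+4) = sqrt(89) = 9.4340

9.4340


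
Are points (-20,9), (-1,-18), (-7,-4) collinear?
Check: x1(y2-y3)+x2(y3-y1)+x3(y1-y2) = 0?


-20*(-18+ 4) - 1*(-4-9) - 7*(9+ 18)
= 280 + 13 - 189 = 104

No, not collinear (determinant = 104)


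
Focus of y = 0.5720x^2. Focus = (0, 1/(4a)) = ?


a = 0.5720
4a = 2.2880
focus = (0, 1/2.2880) = (0, 0.4371)

Focus = (0, 0.4371)


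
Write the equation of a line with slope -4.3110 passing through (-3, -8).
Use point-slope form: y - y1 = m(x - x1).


y + 8 = -4.3110(x + 3)
y = -4.3110x - 8 + 4.3110*(-3)
y = -4.3110x - 20.9330

y = -4.3110x - 20.9330


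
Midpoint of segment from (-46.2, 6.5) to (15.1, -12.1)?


Mx = (-46.2 + 15.1)/2 = -31.1/2 = -15.5500
My = (6.5 - 12.1)/2 = -5.6/2 = -2.8000

(-15.5500, -2.8000)


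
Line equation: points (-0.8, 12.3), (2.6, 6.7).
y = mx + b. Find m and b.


m = (-5.6)/(3.4) = -1.6471
b = y1 - m*x1 = 12.3 - (-5.6*(-0.8))/(3.4) = 12.3 - 1.3176 = 10.9824

y = -1.6471x + 10.9824


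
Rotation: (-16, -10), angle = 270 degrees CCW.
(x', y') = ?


cos(270) = 0, sin(270) = -1
x' = -16*0 + 10*(-1) = -10
y' = -16*(-1) - 10*0 = 16

(-10, 16)


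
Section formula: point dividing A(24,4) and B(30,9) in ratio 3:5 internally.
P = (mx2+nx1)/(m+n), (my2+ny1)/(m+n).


Px = (3*30 + 5*24)/8 = 210/8 = 26.2500
Py = (3*9 + 5*4)/8 = 47/8 = 5.8750

P = (26.2500, 5.8750)


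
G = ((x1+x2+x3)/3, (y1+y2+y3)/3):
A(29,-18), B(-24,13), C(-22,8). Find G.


Gx = (29- 24- 22)/3 = -17/3 = -5.6667
Gy = (-18+13+8)/3 = 3/3 = 1.0000

G = (-5.6667, 1.0000)


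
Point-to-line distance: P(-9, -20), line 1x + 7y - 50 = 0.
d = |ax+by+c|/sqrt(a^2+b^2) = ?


|1*(-9) + 7*(-20) - 50| = |-199| = 199
sqrt(1 + 49) = sqrt(50) = 7.0711
d = 199/sqrt(50) = 28.1428

28.1428


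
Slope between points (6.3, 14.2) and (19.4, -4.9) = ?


dy = -4.9 - 14.2 = -19.1
dx = 19.4 - 6.3 = 13.1
m = -19.1/13.1 = -1.4580

m = -1.4580


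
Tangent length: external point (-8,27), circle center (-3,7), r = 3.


d = sqrt((-8+ 3)^2 + (27-7)^2) = sqrt(25+400) = 20.6155
L = sqrt(425.0000 - 9) = sqrt(416.0000) = 20.3961

20.3961


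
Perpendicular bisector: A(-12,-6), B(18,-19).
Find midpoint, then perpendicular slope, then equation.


Midpoint = (3, -12.5)
Slope of AB = dy/dx = -13/30 = -0.4333
Perp slope = -dx/dy = 30/13 = 2.3077
b = My - (perp slope)*Mx = -12.5 + (30*3)/(-13) = -12.5 - 6.9231 = -19.4231

y = 2.3077x - 19.4231


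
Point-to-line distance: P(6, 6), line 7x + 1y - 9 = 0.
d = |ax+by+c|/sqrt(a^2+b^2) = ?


|7*6 + 1*6 - 9| = |39| = 39
sqrt(49 + 1) = sqrt(50) = 7.0711
d = 39/sqrt(50) = 5.5154

5.5154


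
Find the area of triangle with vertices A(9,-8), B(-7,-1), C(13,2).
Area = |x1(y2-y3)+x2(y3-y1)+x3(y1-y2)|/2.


9*(-1-2) = -27
-7*(2+ 8) = -70
13*(-8+ 1) = -91
sum = -188
Area = |-188|/2 = 94.0000

94.0000 sq units


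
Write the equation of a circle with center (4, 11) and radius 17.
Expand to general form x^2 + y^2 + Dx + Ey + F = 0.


(x-4)^2 + (y-11)^2 = 17^2
D = -2h = -8, E = -2k = -22
F = h^2+k^2-r^2 = 16+121-289 = -152

x^2 + y^2 - 8x - 22y - 152 = 0


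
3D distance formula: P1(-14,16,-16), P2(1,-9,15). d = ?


dx=15, dy=-25, dz=31
d = sqrt(225+625+961) = sqrt(1811) = 42.5558

42.5558


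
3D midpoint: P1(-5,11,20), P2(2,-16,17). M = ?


Mx = (-5+2)/2 = -1.5000
My = (11- 16)/2 = -2.5000
Mz = (20+17)/2 = 18.5000

M = (-1.5000, -2.5000, 18.5000)


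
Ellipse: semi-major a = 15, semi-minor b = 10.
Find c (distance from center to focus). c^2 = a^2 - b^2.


c^2 = 15^2 - 10^2 = 225 - 100 = 125
c = sqrt(125) = 11.1803

c = 11.1803


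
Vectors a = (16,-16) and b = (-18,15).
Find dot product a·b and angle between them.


a·b = 16*(-18) - 16*15 = -288 - 240 = -528
|a| = sqrt(256+256) = 22.6274
|b| = sqrt(324+225) = 23.4307
cos(theta) = -528/(sqrt(512)*sqrt(549)) = -528/sqrt(281088) = -0.995893
theta = arccos(-528/sqrt(281088)) = 174.8056 degrees

a·b = -528, theta = 174.8056 deg


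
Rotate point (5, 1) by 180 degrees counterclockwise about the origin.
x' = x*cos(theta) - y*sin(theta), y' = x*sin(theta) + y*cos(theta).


cos(180) = -1, sin(180) = 0
x' = 5*(-1) - 1*0 = -5
y' = 5*0 + 1*(-1) = -1

(-5, -1)


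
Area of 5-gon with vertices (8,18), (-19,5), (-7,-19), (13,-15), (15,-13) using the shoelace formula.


sum(xi*y_{i+1}) = 8*5 - 19*(-19) - 7*(-15) + 13*(-13) + 15*18 = 607
sum(yi*x_{i+1}) = 18*(-19) + 5*(-7) - 19*13 - 15*15 - 13*8 = -953
Area = |607 + 953|/2 = 1560/2 = 780.0000

780.0000 sq units


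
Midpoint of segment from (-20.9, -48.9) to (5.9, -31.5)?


Mx = (-20.9 + 5.9)/2 = -15/2 = -7.5000
My = (-48.9 - 31.5)/2 = -80.4/2 = -40.2000

(-7.5000, -40.2000)


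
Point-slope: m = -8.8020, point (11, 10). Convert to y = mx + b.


y - 10 = -8.8020(x - 11)
y = -8.8020x + 10 + 8.8020*11
y = -8.8020x + 106.8220

y = -8.8020x + 106.8220


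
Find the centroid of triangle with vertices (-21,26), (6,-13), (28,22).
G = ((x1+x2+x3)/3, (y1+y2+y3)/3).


Gx = (-21+6+28)/3 = 13/3 = 4.3333
Gy = (26- 13+22)/3 = 35/3 = 11.6667

G = (4.3333, 11.6667)


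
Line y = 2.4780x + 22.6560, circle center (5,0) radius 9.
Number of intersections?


Substitute y = 2.4780x + 22.6560: (x-5)^2 + (2.4780x+22.6560-0)^2 = 81
Expand to Ax^2 + Bx + C = 0, where b-k = 22.656
A = 1+m^2 = 7.140484
B = 2(m(b-k) - h) = 2(2.4780*22.656 - 5) = 102.283136
C = h^2 + (b-k)^2 - r^2 = 25 + 513.294336 - 81 = 457.294336
disc = B^2-4AC = 10461.8399 - 13061.2116 = -2599.3717
disc < 0

0 intersection points


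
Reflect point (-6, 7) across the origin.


Reflection rule for origin: (-x, -y)
(-6, 7) -> (6, -7)

(6, -7)


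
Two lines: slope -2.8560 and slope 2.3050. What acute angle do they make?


m1-m2 = -5.161
1+m1*m2 = -5.58308
tan(theta) = |-5.161/(-5.58308)| = 0.924400
theta = arctan(|-5.161/(-5.58308)|) = 42.7503 degrees (acute angle)

42.7503 degrees


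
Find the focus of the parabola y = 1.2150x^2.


a = 1.2150
4a = 4.8600
focus = (0, 1/4.8600) = (0, 0.2058)

Focus = (0, 0.2058)


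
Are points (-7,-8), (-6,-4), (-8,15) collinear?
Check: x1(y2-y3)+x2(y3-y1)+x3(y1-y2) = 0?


-7*(-4-15) - 6*(15+ 8) - 8*(-8+ 4)
= 133 - 138 + 32 = 27

No, not collinear (determinant = 27)


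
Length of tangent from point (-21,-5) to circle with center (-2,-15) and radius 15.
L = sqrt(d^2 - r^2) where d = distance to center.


d = sqrt((-21+ 2)^2 + (-5+ 15)^2) = sqrt(361+100) = 21.4709
L = sqrt(461.0000 - 225) = sqrt(236.0000) = 15.3623

15.3623


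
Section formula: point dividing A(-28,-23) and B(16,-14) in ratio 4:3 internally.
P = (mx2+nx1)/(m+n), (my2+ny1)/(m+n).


Px = (4*16 + 3*(-28))/7 = -20/7 = -2.8571
Py = (4*(-14) + 3*(-23))/7 = -125/7 = -17.8571

P = (-2.8571, -17.8571)


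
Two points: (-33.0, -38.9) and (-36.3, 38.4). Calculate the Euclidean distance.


dx = -36.3 + 33.0 = -3.3
dy = 38.4 + 38.9 = 77.3
d = sqrt(10.89 + 5975.29) = sqrt(5986.18) = 77.3704

77.3704


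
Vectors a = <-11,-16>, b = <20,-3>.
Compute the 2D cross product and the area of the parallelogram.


cross = -11*(-3) + 16*20 = 33 + 320 = 353
Parallelogram area = |353| = 353

cross = 353, parallelogram area = 353


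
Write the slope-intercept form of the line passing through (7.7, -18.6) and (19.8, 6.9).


m = (25.5)/(12.1) = 2.1074
b = y1 - m*x1 = -18.6 - (25.5*7.7)/(12.1) = -18.6 - 16.2273 = -34.8273

y = 2.1074x - 34.8273


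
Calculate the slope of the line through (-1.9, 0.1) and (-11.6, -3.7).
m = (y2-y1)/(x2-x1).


dy = -3.7 - 0.1 = -3.8
dx = -11.6 + 1.9 = -9.7
m = -3.8/(-9.7) = 0.3918

m = 0.3918


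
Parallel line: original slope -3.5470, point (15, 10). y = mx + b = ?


Parallel lines have equal slopes.
m2 = -3.5470
b2 = 10 + 3.5470*15 = 63.2050

y = -3.5470x + 63.2050


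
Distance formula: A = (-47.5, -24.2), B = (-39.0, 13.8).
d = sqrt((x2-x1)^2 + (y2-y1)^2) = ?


dx = -39.0 + 47.5 = 8.5
dy = 13.8 + 24.2 = 38.0
d = sqrt(72.25 + 1444.0) = sqrt(1516.25) = 38.9391

38.9391


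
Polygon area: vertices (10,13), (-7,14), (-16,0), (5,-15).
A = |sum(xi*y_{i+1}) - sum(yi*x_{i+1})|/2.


sum(xi*y_{i+1}) = 10*14 - 7*0 - 16*(-15) + 5*13 = 445
sum(yi*x_{i+1}) = 13*(-7) + 14*(-16) + 0*5 - 15*10 = -465
Area = |445 + 465|/2 = 910/2 = 455.0000

455.0000 sq units


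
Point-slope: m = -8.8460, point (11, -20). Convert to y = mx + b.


y + 20 = -8.8460(x - 11)
y = -8.8460x - 20 + 8.8460*11
y = -8.8460x + 77.3060

y = -8.8460x + 77.3060


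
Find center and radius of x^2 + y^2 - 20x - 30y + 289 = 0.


h = -D/2 = 20/2 = 10
k = -E/2 = 30/2 = 15
r^2 = h^2 + k^2 - F = 100 + 225 - 289 = 36
r = 6

Center (10, 15), radius = 6


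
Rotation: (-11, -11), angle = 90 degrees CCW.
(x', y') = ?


cos(90) = 0, sin(90) = 1
x' = -11*0 + 11*1 = 11
y' = -11*1 - 11*0 = -11

(11, -11)


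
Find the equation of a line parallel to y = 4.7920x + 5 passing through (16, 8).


Parallel lines have equal slopes.
m2 = 4.7920
b2 = 8 - 4.7920*16 = -68.6720

y = 4.7920x - 68.6720


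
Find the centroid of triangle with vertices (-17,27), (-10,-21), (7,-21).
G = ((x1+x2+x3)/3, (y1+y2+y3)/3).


Gx = (-17- 10+7)/3 = -20/3 = -6.6667
Gy = (27- 21- 21)/3 = -15/3 = -5.0000

G = (-6.6667, -5.0000)


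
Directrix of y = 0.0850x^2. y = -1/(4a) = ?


a = 0.0850
1/(4a) = 2.9412
directrix: y = -2.9412 = -2.9412

y = -2.9412


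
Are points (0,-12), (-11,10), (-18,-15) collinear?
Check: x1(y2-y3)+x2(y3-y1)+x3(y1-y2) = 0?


0*(10+ 15) - 11*(-15+ 12) - 18*(-12-10)
= 0 + 33 + 396 = 429

No, not collinear (determinant = 429)


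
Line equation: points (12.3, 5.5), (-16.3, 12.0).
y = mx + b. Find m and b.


m = (6.5)/(-28.6) = -0.2273
b = y1 - m*x1 = 5.5 - (6.5*12.3)/(-28.6) = 5.5 + 2.7955 = 8.2955

y = -0.2273x + 8.2955


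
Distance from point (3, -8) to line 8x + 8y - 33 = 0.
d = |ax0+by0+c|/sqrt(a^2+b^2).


|8*3 + 8*(-8) - 33| = |-73| = 73
sqrt(64 + 64) = sqrt(128) = 11.3137
d = 73/sqrt(128) = 6.4523

6.4523


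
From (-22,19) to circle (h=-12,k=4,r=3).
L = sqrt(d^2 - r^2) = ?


d = sqrt((-22+ 12)^2 + (19-4)^2) = sqrt(100+225) = 18.0278
L = sqrt(325.0000 - 9) = sqrt(316.0000) = 17.7764

17.7764


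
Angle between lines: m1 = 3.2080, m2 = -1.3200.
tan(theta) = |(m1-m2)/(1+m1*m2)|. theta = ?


m1-m2 = 4.528
1+m1*m2 = -3.23456
tan(theta) = |4.528/(-3.23456)| = 1.399881
theta = arctan(|4.528/(-3.23456)|) = 54.4600 degrees (acute angle)

54.4600 degrees


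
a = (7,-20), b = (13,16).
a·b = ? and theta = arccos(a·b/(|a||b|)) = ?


a·b = 7*13 - 20*16 = 91 - 320 = -229
|a| = sqrt(49+400) = 21.1896
|b| = sqrt(169+256) = 20.6155
cos(theta) = -229/(sqrt(449)*sqrt(425)) = -229/sqrt(190825) = -0.524225
theta = arccos(-229/sqrt(190825)) = 121.6161 degrees

a·b = -229, theta = 121.6161 deg


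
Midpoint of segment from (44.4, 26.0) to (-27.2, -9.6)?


Mx = (44.4 - 27.2)/2 = 17.2/2 = 8.6000
My = (26.0 - 9.6)/2 = 16.4/2 = 8.2000

(8.6000, 8.2000)


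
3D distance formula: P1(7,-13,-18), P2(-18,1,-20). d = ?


dx=-25, dy=14, dz=-2
d = sqrt(625+196+4) = sqrt(825) = 28.7228

28.7228


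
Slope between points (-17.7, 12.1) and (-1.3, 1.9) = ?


dy = 1.9 - 12.1 = -10.2
dx = -1.3 + 17.7 = 16.4
m = -10.2/16.4 = -0.6220

m = -0.6220


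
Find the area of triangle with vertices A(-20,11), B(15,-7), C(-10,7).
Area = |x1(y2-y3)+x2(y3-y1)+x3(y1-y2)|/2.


-20*(-7-7) = 280
15*(7-11) = -60
-10*(11+ 7) = -180
sum = 40
Area = |40|/2 = 20.0000

20.0000 sq units


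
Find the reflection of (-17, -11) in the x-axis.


Reflection rule for x-axis: (x, -y)
(-17, -11) -> (-17, 11)

(-17, 11)


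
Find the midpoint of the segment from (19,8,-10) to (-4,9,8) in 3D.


Mx = (19- 4)/2 = 7.5000
My = (8+9)/2 = 8.5000
Mz = (-10+8)/2 = -1.0000

M = (7.5000, 8.5000, -1.0000)


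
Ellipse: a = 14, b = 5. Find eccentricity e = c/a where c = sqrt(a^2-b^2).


c = sqrt(196-25) = sqrt(171) = 13.0767
e = c/a = sqrt(171)/14 = 0.9340

e = 0.9340


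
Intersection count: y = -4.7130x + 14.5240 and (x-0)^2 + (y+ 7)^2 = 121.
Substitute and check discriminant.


Substitute y = -4.7130x + 14.5240: (x-0)^2 + (-4.7130x+14.5240+ 7)^2 = 121
Expand to Ax^2 + Bx + C = 0, where b-k = 21.524
A = 1+m^2 = 23.212369
B = 2(m(b-k) - h) = 2(-4.7130*21.524 - 0) = -202.885224
C = h^2 + (b-k)^2 - r^2 = 0 + 463.282576 - 121 = 342.282576
disc = B^2-4AC = 41162.4141 - 31780.7578 = 9381.6563
disc > 0

2 intersection points


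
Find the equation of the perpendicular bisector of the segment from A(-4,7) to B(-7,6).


Midpoint = (-5.5, 6.5)
Slope of AB = dy/dx = -1/(-3) = 0.3333
Perp slope = -dx/dy = -3/1 = -3.0000
b = My - (perp slope)*Mx = 6.5 + (-3*(-5.5))/(-1) = 6.5 - 16.5000 = -10.0000

y = -3.0000x - 10.0000


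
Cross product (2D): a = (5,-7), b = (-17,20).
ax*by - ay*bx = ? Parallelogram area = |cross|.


cross = 5*20 + 7*(-17) = 100 - 119 = -19
Parallelogram area = |-19| = 19

cross = -19, parallelogram area = 19


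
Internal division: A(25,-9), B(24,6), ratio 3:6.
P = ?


Px = (3*24 + 6*25)/9 = 222/9 = 24.6667
Py = (3*6 + 6*(-9))/9 = -36/9 = -4.0000

P = (24.6667, -4.0000)


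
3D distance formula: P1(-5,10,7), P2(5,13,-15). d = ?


dx=10, dy=3, dz=-22
d = sqrt(100+9+484) = sqrt(593) = 24.3516

24.3516


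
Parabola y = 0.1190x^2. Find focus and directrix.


a = 0.1190
1/(4a) = 2.1008
Focus = (0, 2.1008)
Directrix: y = -2.1008

Focus = (0, 2.1008), Directrix: y = -2.1008


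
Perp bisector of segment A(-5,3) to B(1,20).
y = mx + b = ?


Midpoint = (-2, 11.5)
Slope of AB = dy/dx = 17/6 = 2.8333
Perp slope = -dx/dy = -6/17 = -0.3529
b = My - (perp slope)*Mx = 11.5 + (6*(-2))/17 = 11.5 - 0.7059 = 10.7941

y = -0.3529x + 10.7941


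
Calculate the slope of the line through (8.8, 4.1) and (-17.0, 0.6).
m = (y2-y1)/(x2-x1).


dy = 0.6 - 4.1 = -3.5
dx = -17.0 - 8.8 = -25.8
m = -3.5/(-25.8) = 0.1357

m = 0.1357


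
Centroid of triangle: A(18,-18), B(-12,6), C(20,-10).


Gx = (18- 12+20)/3 = 26/3 = 8.6667
Gy = (-18+6- 10)/3 = -22/3 = -7.3333

G = (8.6667, -7.3333)


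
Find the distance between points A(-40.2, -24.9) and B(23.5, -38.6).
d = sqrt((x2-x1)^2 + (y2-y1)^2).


dx = 23.5 + 40.2 = 63.7
dy = -38.6 + 24.9 = -13.7
d = sqrt(4057.69 + 187.69) = sqrt(4245.38) = 65.1566

65.1566


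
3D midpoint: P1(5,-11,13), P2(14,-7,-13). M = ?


Mx = (5+14)/2 = 9.5000
My = (-11- 7)/2 = -9.0000
Mz = (13- 13)/2 = 0

M = (9.5000, -9.0000, 0)


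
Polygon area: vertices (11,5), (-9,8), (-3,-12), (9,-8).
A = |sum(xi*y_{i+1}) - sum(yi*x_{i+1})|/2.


sum(xi*y_{i+1}) = 11*8 - 9*(-12) - 3*(-8) + 9*5 = 265
sum(yi*x_{i+1}) = 5*(-9) + 8*(-3) - 12*9 - 8*11 = -265
Area = |265 + 265|/2 = 530/2 = 265.0000

265.0000 sq units


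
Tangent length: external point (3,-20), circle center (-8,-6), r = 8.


d = sqrt((3+ 8)^2 + (-20+ 6)^2) = sqrt(121+196) = 17.8045
L = sqrt(317.0000 - 64) = sqrt(253.0000) = 15.9060

15.9060


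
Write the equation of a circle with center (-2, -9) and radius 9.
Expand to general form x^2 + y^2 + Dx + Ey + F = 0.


(x+ 2)^2 + (y+ 9)^2 = 9^2
D = -2h = 4, E = -2k = 18
F = h^2+k^2-r^2 = 4+81-81 = 4

x^2 + y^2 + 4x + 18y + 4 = 0


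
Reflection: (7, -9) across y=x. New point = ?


Reflection rule for y=x: (y, x)
(7, -9) -> (-9, 7)

(-9, 7)


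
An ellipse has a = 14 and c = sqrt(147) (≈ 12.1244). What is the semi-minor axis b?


b^2 = 14^2 - (sqrt(147))^2 = 196 - 147 = 49
b = sqrt(49) = 7

b = 7


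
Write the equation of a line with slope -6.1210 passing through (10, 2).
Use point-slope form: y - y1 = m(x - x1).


y - 2 = -6.1210(x - 10)
y = -6.1210x + 2 + 6.1210*10
y = -6.1210x + 63.2100

y = -6.1210x + 63.2100


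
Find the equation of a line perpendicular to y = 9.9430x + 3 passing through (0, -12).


Perpendicular slope = -1/m1 = -1/9.9430 = -0.1006
b2 = y0 - m2*x0 = -12 + 0/9.9430 = -12 + 0 = -12.0000

y = -0.1006x - 12.0000


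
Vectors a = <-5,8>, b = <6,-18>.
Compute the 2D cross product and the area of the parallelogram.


cross = -5*(-18) - 8*6 = 90 - 48 = 42
Parallelogram area = |42| = 42

cross = 42, parallelogram area = 42


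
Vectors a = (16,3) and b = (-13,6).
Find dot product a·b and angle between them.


a·b = 16*(-13) + 3*6 = -208 + 18 = -190
|a| = sqrt(256+9) = 16.2788
|b| = sqrt(169+36) = 14.3178
cos(theta) = -190/(sqrt(265)*sqrt(205)) = -190/sqrt(54325) = -0.815180
theta = arccos(-190/sqrt(54325)) = 144.6052 degrees

a·b = -190, theta = 144.6052 deg


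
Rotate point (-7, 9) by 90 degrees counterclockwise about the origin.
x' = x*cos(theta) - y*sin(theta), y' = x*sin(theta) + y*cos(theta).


cos(90) = 0, sin(90) = 1
x' = -7*0 - 9*1 = -9
y' = -7*1 + 9*0 = -7

(-9, -7)


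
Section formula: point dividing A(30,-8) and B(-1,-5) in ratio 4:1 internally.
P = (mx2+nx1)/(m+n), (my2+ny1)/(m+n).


Px = (4*(-1) + 1*30)/5 = 26/5 = 5.2000
Py = (4*(-5) + 1*(-8))/5 = -28/5 = -5.6000

P = (5.2000, -5.6000)


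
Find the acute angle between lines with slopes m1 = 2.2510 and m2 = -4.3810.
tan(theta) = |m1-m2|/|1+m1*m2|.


m1-m2 = 6.632
1+m1*m2 = -8.861631
tan(theta) = |6.632/(-8.861631)| = 0.748395
theta = arctan(|6.632/(-8.861631)|) = 36.8110 degrees (acute angle)

36.8110 degrees


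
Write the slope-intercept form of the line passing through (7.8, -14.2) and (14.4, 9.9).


m = (24.1)/(6.6) = 3.6515
b = y1 - m*x1 = -14.2 - (24.1*7.8)/(6.6) = -14.2 - 28.4818 = -42.6818

y = 3.6515x - 42.6818


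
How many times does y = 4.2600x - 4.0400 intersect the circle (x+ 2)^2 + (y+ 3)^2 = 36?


Substitute y = 4.2600x - 4.0400: (x+ 2)^2 + (4.2600x- 4.0400+ 3)^2 = 36
Expand to Ax^2 + Bx + C = 0, where b-k = -1.04
A = 1+m^2 = 19.1476
B = 2(m(b-k) - h) = 2(4.2600*(-1.04) + 2) = -4.8608
C = h^2 + (b-k)^2 - r^2 = 4 + 1.0816 - 36 = -30.9184
disc = B^2-4AC = 23.6274 + 2368.0526 = 2391.6800
disc > 0

2 intersection points


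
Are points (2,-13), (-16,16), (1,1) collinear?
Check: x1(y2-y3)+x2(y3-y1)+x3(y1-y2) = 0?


2*(16-1) - 16*(1+ 13) + 1*(-13-16)
= 30 - 224 - 29 = -223

No, not collinear (determinant = -223)


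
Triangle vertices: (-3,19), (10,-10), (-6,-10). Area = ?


-3*(-10+ 10) = 0
10*(-10-19) = -290
-6*(19+ 10) = -174
sum = -464
Area = |-464|/2 = 232.0000

232.0000 sq units


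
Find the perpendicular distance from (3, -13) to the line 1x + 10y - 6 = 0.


|1*3 + 10*(-13) - 6| = |-133| = 133
sqrt(1 + 100) = sqrt(101) = 10.0499
d = 133/sqrt(101) = 13.2340

13.2340


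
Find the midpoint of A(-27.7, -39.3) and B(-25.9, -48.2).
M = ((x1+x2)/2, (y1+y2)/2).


Mx = (-27.7 - 25.9)/2 = -53.6/2 = -26.8000
My = (-39.3 - 48.2)/2 = -87.5/2 = -43.7500

(-26.8000, -43.7500)


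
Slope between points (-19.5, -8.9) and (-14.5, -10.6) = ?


dy = -10.6 + 8.9 = -1.7
dx = -14.5 + 19.5 = 5.0
m = -1.7/5.0 = -0.3400

m = -0.3400


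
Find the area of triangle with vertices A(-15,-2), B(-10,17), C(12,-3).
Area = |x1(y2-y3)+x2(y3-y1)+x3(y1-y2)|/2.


-15*(17+ 3) = -300
-10*(-3+ 2) = 10
12*(-2-17) = -228
sum = -518
Area = |-518|/2 = 259.0000

259.0000 sq units


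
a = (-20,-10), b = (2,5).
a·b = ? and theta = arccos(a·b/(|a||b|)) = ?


a·b = -20*2 - 10*5 = -40 - 50 = -90
|a| = sqrt(400+100) = 22.3607
|b| = sqrt(4+25) = 5.3852
cos(theta) = -90/(sqrt(500)*sqrt(29)) = -90/sqrt(14500) = -0.747409
theta = arccos(-90/sqrt(14500)) = 138.3665 degrees

a·b = -90, theta = 138.3665 deg


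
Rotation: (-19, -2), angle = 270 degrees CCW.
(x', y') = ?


cos(270) = 0, sin(270) = -1
x' = -19*0 + 2*(-1) = -2
y' = -19*(-1) - 2*0 = 19

(-2, 19)


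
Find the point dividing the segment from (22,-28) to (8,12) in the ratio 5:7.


Px = (5*8 + 7*22)/12 = 194/12 = 16.1667
Py = (5*12 + 7*(-28))/12 = -136/12 = -11.3333

P = (16.1667, -11.3333)


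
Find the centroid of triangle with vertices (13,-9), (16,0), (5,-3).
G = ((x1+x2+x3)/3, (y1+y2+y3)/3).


Gx = (13+16+5)/3 = 34/3 = 11.3333
Gy = (-9+0- 3)/3 = -12/3 = -4.0000

G = (11.3333, -4.0000)


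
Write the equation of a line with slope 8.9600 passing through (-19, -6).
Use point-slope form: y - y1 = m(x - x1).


y + 6 = 8.9600(x + 19)
y = 8.9600x - 6 - 8.9600*(-19)
y = 8.9600x + 164.2400

y = 8.9600x + 164.2400


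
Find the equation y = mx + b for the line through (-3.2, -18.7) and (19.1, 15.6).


m = (34.3)/(22.3) = 1.5381
b = y1 - m*x1 = -18.7 - (34.3*(-3.2))/(22.3) = -18.7 + 4.9220 = -13.7780

y = 1.5381x - 13.7780


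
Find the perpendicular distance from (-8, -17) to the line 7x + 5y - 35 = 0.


|7*(-8) + 5*(-17) - 35| = |-176| = 176
sqrt(49 + 25) = sqrt(74) = 8.6023
d = 176/sqrt(74) = 20.4596

20.4596


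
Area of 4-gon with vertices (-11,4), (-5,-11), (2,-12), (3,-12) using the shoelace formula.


sum(xi*y_{i+1}) = -11*(-11) - 5*(-12) + 2*(-12) + 3*4 = 169
sum(yi*x_{i+1}) = 4*(-5) - 11*2 - 12*3 - 12*(-11) = 54
Area = |169 - 54|/2 = 115/2 = 57.5000

57.5000 sq units


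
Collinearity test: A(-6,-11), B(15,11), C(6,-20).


-6*(11+ 20) + 15*(-20+ 11) + 6*(-11-11)
= -186 - 135 - 132 = -453

No, not collinear (determinant = -453)


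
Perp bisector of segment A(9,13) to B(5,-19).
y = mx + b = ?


Midpoint = (7, -3)
Slope of AB = dy/dx = -32/(-4) = 8.0000
Perp slope = -dx/dy = -4/32 = -0.1250
b = My - (perp slope)*Mx = -3 + (-4*7)/(-32) = -3 + 0.8750 = -2.1250

y = -0.1250x - 2.1250


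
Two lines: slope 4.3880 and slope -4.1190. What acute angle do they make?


m1-m2 = 8.507
1+m1*m2 = -17.074172
tan(theta) = |8.507/(-17.074172)| = 0.498238
theta = arctan(|8.507/(-17.074172)|) = 26.4842 degrees (acute angle)

26.4842 degrees


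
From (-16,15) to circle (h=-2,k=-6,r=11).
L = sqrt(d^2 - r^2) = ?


d = sqrt((-16+ 2)^2 + (15+ 6)^2) = sqrt(196+441) = 25.2389
L = sqrt(637.0000 - 121) = sqrt(516.0000) = 22.7156

22.7156


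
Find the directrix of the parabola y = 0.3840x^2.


a = 0.3840
1/(4a) = 0.6510
directrix: y = -0.6510 = -0.6510

y = -0.6510


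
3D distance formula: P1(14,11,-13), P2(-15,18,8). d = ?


dx=-29, dy=7, dz=21
d = sqrt(841+49+441) = sqrt(1331) = 36.4829

36.4829


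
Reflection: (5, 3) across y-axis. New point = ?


Reflection rule for y-axis: (-x, y)
(5, 3) -> (-5, 3)

(-5, 3)


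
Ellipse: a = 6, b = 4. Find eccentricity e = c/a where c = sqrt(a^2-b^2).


c = sqrt(36-16) = sqrt(20) = 4.4721
e = c/a = sqrt(20)/6 = 0.7454

e = 0.7454


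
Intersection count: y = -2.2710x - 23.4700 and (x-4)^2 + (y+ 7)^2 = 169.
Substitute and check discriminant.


Substitute y = -2.2710x - 23.4700: (x-4)^2 + (-2.2710x- 23.4700+ 7)^2 = 169
Expand to Ax^2 + Bx + C = 0, where b-k = -16.47
A = 1+m^2 = 6.157441
B = 2(m(b-k) - h) = 2(-2.2710*(-16.47) - 4) = 66.80674
C = h^2 + (b-k)^2 - r^2 = 16 + 271.2609 - 169 = 118.2609
disc = B^2-4AC = 4463.1405 - 2912.7381 = 1550.4024
disc > 0

2 intersection points


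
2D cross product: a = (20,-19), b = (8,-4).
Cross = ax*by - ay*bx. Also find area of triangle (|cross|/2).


cross = 20*(-4) + 19*8 = -80 + 152 = 72
Triangle area = |72|/2 = 72/2 = 36.0000

cross = 72, triangle area = 36.0000


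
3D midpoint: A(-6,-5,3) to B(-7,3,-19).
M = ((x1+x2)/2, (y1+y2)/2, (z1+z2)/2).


Mx = (-6- 7)/2 = -6.5000
My = (-5+3)/2 = -1.0000
Mz = (3- 19)/2 = -8.0000

M = (-6.5000, -1.0000, -8.0000)


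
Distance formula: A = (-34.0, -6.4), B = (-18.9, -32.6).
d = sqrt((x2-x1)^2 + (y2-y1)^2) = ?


dx = -18.9 + 34.0 = 15.1
dy = -32.6 + 6.4 = -26.2
d = sqrt(228.01 + 686.44) = sqrt(914.45) = 30.2399

30.2399


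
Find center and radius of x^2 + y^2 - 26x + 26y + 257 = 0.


h = -D/2 = 26/2 = 13
k = -E/2 = -26/2 = -13
r^2 = h^2 + k^2 - F = 169 + 169 - 257 = 81
r = 9

Center (13, -13), radius = 9


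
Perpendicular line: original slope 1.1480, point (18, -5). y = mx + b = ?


Perpendicular slope = -1/m1 = -1/1.1480 = -0.8711
b2 = y0 - m2*x0 = -5 + 18/1.1480 = -5 + 15.6794 = 10.6794

y = -0.8711x + 10.6794


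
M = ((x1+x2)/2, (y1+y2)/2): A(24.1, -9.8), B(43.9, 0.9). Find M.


Mx = (24.1 + 43.9)/2 = 68.0/2 = 34.0000
My = (-9.8 + 0.9)/2 = -8.9/2 = -4.4500

(34.0000, -4.4500)


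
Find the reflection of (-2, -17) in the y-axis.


Reflection rule for y-axis: (-x, y)
(-2, -17) -> (2, -17)

(2, -17)


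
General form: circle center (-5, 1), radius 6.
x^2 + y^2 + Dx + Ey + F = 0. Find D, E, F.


(x+ 5)^2 + (y-1)^2 = 6^2
D = -2h = 10, E = -2k = -2
F = h^2+k^2-r^2 = 25+1-36 = -10

D = 10, E = -2, F = -10


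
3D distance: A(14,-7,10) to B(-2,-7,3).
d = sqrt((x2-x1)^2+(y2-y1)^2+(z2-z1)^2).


dx=-16, dy=0, dz=-7
d = sqrt(256+0+49) = sqrt(305) = 17.4642

17.4642


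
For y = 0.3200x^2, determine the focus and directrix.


a = 0.3200
1/(4a) = 0.7812
Focus = (0, 0.7812)
Directrix: y = -0.7812

Focus = (0, 0.7812), Directrix: y = -0.7812


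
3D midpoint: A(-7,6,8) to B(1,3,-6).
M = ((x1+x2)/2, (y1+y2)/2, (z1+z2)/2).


Mx = (-7+1)/2 = -3.0000
My = (6+3)/2 = 4.5000
Mz = (8- 6)/2 = 1.0000

M = (-3.0000, 4.5000, 1.0000)


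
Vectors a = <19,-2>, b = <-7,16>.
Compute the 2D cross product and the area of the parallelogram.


cross = 19*16 + 2*(-7) = 304 - 14 = 290
Parallelogram area = |290| = 290

cross = 290, parallelogram area = 290


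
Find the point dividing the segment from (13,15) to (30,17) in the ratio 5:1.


Px = (5*30 + 1*13)/6 = 163/6 = 27.1667
Py = (5*17 + 1*15)/6 = 100/6 = 16.6667

P = (27.1667, 16.6667)


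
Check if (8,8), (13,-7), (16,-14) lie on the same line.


8*(-7+ 14) + 13*(-14-8) + 16*(8+ 7)
= 56 - 286 + 240 = 10

No, not collinear (determinant = 10)


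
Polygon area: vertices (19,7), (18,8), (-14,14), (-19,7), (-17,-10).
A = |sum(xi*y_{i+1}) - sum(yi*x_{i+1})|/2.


sum(xi*y_{i+1}) = 19*8 + 18*14 - 14*7 - 19*(-10) - 17*7 = 377
sum(yi*x_{i+1}) = 7*18 + 8*(-14) + 14*(-19) + 7*(-17) - 10*19 = -561
Area = |377 + 561|/2 = 938/2 = 469.0000

469.0000 sq units


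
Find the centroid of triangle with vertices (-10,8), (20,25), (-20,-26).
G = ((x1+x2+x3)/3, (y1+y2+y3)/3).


Gx = (-10+20- 20)/3 = -10/3 = -3.3333
Gy = (8+25- 26)/3 = 7/3 = 2.3333

G = (-3.3333, 2.3333)


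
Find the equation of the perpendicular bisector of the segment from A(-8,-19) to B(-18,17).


Midpoint = (-13, -1)
Slope of AB = dy/dx = 36/(-10) = -3.6000
Perp slope = -dx/dy = 10/36 = 0.2778
b = My - (perp slope)*Mx = -1 + (-10*(-13))/36 = -1 + 3.6111 = 2.6111

y = 0.2778x + 2.6111


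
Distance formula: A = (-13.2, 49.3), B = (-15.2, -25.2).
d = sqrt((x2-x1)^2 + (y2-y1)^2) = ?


dx = -15.2 + 13.2 = -2.0
dy = -25.2 - 49.3 = -74.5
d = sqrt(4.0 + 5550.25) = sqrt(5554.25) = 74.5268

74.5268


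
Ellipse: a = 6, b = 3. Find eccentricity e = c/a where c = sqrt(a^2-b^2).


c = sqrt(36-9) = sqrt(27) = 5.1962
e = c/a = sqrt(27)/6 = 0.8660

e = 0.8660


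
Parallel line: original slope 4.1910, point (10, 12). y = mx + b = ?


Parallel lines have equal slopes.
m2 = 4.1910
b2 = 12 - 4.1910*10 = -29.9100

y = 4.1910x - 29.9100


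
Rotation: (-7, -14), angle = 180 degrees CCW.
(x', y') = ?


cos(180) = -1, sin(180) = 0
x' = -7*(-1) + 14*0 = 7
y' = -7*0 - 14*(-1) = 14

(7, 14)


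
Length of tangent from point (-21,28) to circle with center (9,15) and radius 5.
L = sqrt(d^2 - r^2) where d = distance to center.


d = sqrt((-21-9)^2 + (28-15)^2) = sqrt(900+169) = 32.6956
L = sqrt(1069.0000 - 25) = sqrt(1044.0000) = 32.3110

32.3110


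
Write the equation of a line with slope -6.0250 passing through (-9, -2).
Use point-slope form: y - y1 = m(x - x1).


y + 2 = -6.0250(x + 9)
y = -6.0250x - 2 + 6.0250*(-9)
y = -6.0250x - 56.2250

y = -6.0250x - 56.2250


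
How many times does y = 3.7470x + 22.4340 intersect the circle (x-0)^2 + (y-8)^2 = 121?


Substitute y = 3.7470x + 22.4340: (x-0)^2 + (3.7470x+22.4340-8)^2 = 121
Expand to Ax^2 + Bx + C = 0, where b-k = 14.434
A = 1+m^2 = 15.040009
B = 2(m(b-k) - h) = 2(3.7470*14.434 - 0) = 108.168396
C = h^2 + (b-k)^2 - r^2 = 0 + 208.340356 - 121 = 87.340356
disc = B^2-4AC = 11700.4019 - 5254.3990 = 6446.0029
disc > 0

2 intersection points


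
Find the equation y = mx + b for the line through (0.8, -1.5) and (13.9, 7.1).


m = (8.6)/(13.1) = 0.6565
b = y1 - m*x1 = -1.5 - (8.6*0.8)/(13.1) = -1.5 - 0.5252 = -2.0252

y = 0.6565x - 2.0252


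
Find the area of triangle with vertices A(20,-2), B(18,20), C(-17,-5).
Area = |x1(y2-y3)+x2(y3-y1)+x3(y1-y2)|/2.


20*(20+ 5) = 500
18*(-5+ 2) = -54
-17*(-2-20) = 374
sum = 820
Area = |820|/2 = 410.0000

410.0000 sq units


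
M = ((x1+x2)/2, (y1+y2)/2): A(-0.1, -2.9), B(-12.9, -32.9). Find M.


Mx = (-0.1 - 12.9)/2 = -13.0/2 = -6.5000
My = (-2.9 - 32.9)/2 = -35.8/2 = -17.9000

(-6.5000, -17.9000)


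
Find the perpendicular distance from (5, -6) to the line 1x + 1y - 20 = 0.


|1*5 + 1*(-6) - 20| = |-21| = 21
sqrt(1 + 1) = sqrt(2) = 1.4142
d = 21/sqrt(2) = 14.8492

14.8492


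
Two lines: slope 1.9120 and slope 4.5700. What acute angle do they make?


m1-m2 = -2.658
1+m1*m2 = 9.73784
tan(theta) = |-2.658/9.73784| = 0.272956
theta = arctan(|-2.658/9.73784|) = 15.2673 degrees (acute angle)

15.2673 degrees


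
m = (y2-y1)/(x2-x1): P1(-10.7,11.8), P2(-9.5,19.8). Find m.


dy = 19.8 - 11.8 = 8.0
dx = -9.5 + 10.7 = 1.2
m = 8.0/1.2 = 6.6667

m = 6.6667


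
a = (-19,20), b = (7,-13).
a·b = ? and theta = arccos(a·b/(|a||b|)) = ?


a·b = -19*7 + 20*(-13) = -133 - 260 = -393
|a| = sqrt(361+400) = 27.5862
|b| = sqrt(49+169) = 14.7648
cos(theta) = -393/(sqrt(761)*sqrt(218)) = -393/sqrt(165898) = -0.964877
theta = arccos(-393/sqrt(165898)) = 164.7696 degrees

a·b = -393, theta = 164.7696 deg


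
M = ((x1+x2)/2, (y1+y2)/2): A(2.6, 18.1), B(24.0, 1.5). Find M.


Mx = (2.6 + 24.0)/2 = 26.6/2 = 13.3000
My = (18.1 + 1.5)/2 = 19.6/2 = 9.8000

(13.3000, 9.8000)


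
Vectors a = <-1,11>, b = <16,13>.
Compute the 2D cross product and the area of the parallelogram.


cross = -1*13 - 11*16 = -13 - 176 = -189
Parallelogram area = |-189| = 189

cross = -189, parallelogram area = 189


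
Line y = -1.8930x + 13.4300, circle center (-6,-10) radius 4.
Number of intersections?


Substitute y = -1.8930x + 13.4300: (x+ 6)^2 + (-1.8930x+13.4300+ 10)^2 = 16
Expand to Ax^2 + Bx + C = 0, where b-k = 23.43
A = 1+m^2 = 4.583449
B = 2(m(b-k) - h) = 2(-1.8930*23.43 + 6) = -76.70598
C = h^2 + (b-k)^2 - r^2 = 36 + 548.9649 - 16 = 568.9649
disc = B^2-4AC = 5883.8074 - 10431.2864 = -4547.4790
disc < 0

0 intersection points


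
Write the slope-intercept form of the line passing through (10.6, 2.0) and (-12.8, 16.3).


m = (14.3)/(-23.4) = -0.6111
b = y1 - m*x1 = 2.0 - (14.3*10.6)/(-23.4) = 2.0 + 6.4778 = 8.4778

y = -0.6111x + 8.4778


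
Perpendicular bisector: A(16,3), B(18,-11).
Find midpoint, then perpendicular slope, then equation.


Midpoint = (17, -4)
Slope of AB = dy/dx = -14/2 = -7.0000
Perp slope = -dx/dy = 2/14 = 0.1429
b = My - (perp slope)*Mx = -4 + (2*17)/(-14) = -4 - 2.4286 = -6.4286

y = 0.1429x - 6.4286


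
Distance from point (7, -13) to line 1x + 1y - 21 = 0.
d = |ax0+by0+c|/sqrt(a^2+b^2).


|1*7 + 1*(-13) - 21| = |-27| = 27
sqrt(1 + 1) = sqrt(2) = 1.4142
d = 27/sqrt(2) = 19.0919

19.0919


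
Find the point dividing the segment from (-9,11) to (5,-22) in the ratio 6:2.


Px = (6*5 + 2*(-9))/8 = 12/8 = 1.5000
Py = (6*(-22) + 2*11)/8 = -110/8 = -13.7500

P = (1.5000, -13.7500)


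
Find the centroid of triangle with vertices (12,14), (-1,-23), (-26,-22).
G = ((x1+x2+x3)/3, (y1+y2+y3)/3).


Gx = (12- 1- 26)/3 = -15/3 = -5.0000
Gy = (14- 23- 22)/3 = -31/3 = -10.3333

G = (-5.0000, -10.3333)


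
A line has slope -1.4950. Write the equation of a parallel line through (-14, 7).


Parallel lines have equal slopes.
m2 = -1.4950
b2 = 7 + 1.4950*(-14) = -13.9300

y = -1.4950x - 13.9300


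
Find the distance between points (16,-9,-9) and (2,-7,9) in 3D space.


dx=-14, dy=2, dz=18
d = sqrt(196+4+324) = sqrt(524) = 22.8910

22.8910


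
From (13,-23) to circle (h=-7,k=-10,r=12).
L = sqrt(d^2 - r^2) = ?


d = sqrt((13+ 7)^2 + (-23+ 10)^2) = sqrt(400+169) = 23.8537
L = sqrt(569.0000 - 144) = sqrt(425.0000) = 20.6155

20.6155


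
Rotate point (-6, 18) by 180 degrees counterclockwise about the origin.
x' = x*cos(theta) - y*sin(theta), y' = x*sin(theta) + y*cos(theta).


cos(180) = -1, sin(180) = 0
x' = -6*(-1) - 18*0 = 6
y' = -6*0 + 18*(-1) = -18

(6, -18)


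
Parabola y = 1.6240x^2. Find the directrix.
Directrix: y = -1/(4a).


a = 1.6240
1/(4a) = 0.1539
directrix: y = -0.1539 = -0.1539

y = -0.1539


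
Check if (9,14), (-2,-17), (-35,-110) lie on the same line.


9*(-17+ 110) - 2*(-110-14) - 35*(14+ 17)
= 837 + 248 - 1085 = 0

Yes, collinear (determinant = 0)


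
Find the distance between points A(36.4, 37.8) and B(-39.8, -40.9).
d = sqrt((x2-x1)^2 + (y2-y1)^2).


dx = -39.8 - 36.4 = -76.2
dy = -40.9 - 37.8 = -78.7
d = sqrt(5806.44 + 6193.69) = sqrt(12000.13) = 109.5451

109.5451


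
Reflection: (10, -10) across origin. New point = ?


Reflection rule for origin: (-x, -y)
(10, -10) -> (-10, 10)

(-10, 10)


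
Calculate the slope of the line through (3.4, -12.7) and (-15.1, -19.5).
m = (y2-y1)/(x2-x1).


dy = -19.5 + 12.7 = -6.8
dx = -15.1 - 3.4 = -18.5
m = -6.8/(-18.5) = 0.3676

m = 0.3676


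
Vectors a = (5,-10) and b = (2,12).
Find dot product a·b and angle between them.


a·b = 5*2 - 10*12 = 10 - 120 = -110
|a| = sqrt(25+100) = 11.1803
|b| = sqrt(4+144) = 12.1655
cos(theta) = -110/(sqrt(125)*sqrt(148)) = -110/sqrt(18500) = -0.808736
theta = arccos(-110/sqrt(18500)) = 143.9726 degrees

a·b = -110, theta = 143.9726 deg


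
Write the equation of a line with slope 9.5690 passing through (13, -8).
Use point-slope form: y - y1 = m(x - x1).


y + 8 = 9.5690(x - 13)
y = 9.5690x - 8 - 9.5690*13
y = 9.5690x - 132.3970

y = 9.5690x - 132.3970


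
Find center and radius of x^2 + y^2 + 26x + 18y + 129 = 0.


h = -D/2 = -26/2 = -13
k = -E/2 = -18/2 = -9
r^2 = h^2 + k^2 - F = 169 + 81 - 129 = 121
r = 11

Center (-13, -9), radius = 11


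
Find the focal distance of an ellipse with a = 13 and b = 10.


c^2 = 13^2 - 10^2 = 169 - 100 = 69
c = sqrt(69) = 8.3066

c = 8.3066


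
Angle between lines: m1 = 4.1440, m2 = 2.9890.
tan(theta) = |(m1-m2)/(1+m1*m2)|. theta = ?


m1-m2 = 1.155
1+m1*m2 = 13.386416
tan(theta) = |1.155/13.386416| = 0.086281
theta = arctan(|1.155/13.386416|) = 4.9314 degrees (acute angle)

4.9314 degrees


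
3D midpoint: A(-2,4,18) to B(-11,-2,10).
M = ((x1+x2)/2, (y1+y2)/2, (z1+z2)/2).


Mx = (-2- 11)/2 = -6.5000
My = (4- 2)/2 = 1.0000
Mz = (18+10)/2 = 14.0000

M = (-6.5000, 1.0000, 14.0000)


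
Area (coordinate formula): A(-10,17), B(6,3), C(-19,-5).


-10*(3+ 5) = -80
6*(-5-17) = -132
-19*(17-3) = -266
sum = -478
Area = |-478|/2 = 239.0000

239.0000 sq units


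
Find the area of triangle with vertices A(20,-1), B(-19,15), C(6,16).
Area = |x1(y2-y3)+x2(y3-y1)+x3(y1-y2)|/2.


20*(15-16) = -20
-19*(16+ 1) = -323
6*(-1-15) = -96
sum = -439
Area = |-439|/2 = 219.5000

219.5000 sq units


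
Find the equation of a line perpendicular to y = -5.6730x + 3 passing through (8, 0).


Perpendicular slope = -1/m1 = -1/(-5.6730) = 0.1763
b2 = y0 - m2*x0 = 0 + 8/(-5.6730) = 0 - 1.4102 = -1.4102

y = 0.1763x - 1.4102


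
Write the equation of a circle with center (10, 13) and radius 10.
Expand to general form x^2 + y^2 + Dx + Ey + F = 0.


(x-10)^2 + (y-13)^2 = 10^2
D = -2h = -20, E = -2k = -26
F = h^2+k^2-r^2 = 100+169-100 = 169

x^2 + y^2 - 20x - 26y + 169 = 0


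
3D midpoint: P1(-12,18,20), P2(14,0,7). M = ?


Mx = (-12+14)/2 = 1.0000
My = (18+0)/2 = 9.0000
Mz = (20+7)/2 = 13.5000

M = (1.0000, 9.0000, 13.5000)


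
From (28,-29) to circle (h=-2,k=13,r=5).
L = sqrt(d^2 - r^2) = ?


d = sqrt((28+ 2)^2 + (-29-13)^2) = sqrt(900+1764) = 51.6140
L = sqrt(2664.0000 - 25) = sqrt(2639.0000) = 51.3712

51.3712


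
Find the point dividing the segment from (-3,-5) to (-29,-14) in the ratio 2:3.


Px = (2*(-29) + 3*(-3))/5 = -67/5 = -13.4000
Py = (2*(-14) + 3*(-5))/5 = -43/5 = -8.6000

P = (-13.4000, -8.6000)


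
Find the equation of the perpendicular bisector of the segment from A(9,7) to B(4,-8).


Midpoint = (6.5, -0.5)
Slope of AB = dy/dx = -15/(-5) = 3.0000
Perp slope = -dx/dy = -5/15 = -0.3333
b = My - (perp slope)*Mx = -0.5 + (-5*6.5)/(-15) = -0.5 + 2.1667 = 1.6667

y = -0.3333x + 1.6667


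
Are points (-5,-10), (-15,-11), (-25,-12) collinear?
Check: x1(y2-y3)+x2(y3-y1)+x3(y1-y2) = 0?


-5*(-11+ 12) - 15*(-12+ 10) - 25*(-10+ 11)
= -5 + 30 - 25 = 0

Yes, collinear (determinant = 0)
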